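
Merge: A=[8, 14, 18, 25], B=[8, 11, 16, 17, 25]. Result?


Compare heads, take smaller each step.
Merged: [8, 8, 11, 14, 16, 17, 18, 25, 25]


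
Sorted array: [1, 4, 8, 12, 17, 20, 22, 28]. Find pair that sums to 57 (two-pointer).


Two pointers: lo=0, hi=7
No pair sums to 57


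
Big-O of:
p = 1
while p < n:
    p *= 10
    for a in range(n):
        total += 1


Per nesting level: O(log n) * O(n) = O(n log n)
Complexity: O(n log n)


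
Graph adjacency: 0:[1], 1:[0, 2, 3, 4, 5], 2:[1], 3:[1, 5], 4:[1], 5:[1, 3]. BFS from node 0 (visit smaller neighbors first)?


BFS queue: start with [0]
Visit order: [0, 1, 2, 3, 4, 5]


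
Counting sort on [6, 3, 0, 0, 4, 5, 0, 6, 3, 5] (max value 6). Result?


Count array: [3, 0, 0, 2, 1, 2, 2]
Reconstruct: [0, 0, 0, 3, 3, 4, 5, 5, 6, 6]


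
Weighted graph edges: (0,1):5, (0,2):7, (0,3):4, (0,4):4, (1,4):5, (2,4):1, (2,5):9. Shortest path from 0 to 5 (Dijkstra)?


Dijkstra from 0:
Distances: {0: 0, 1: 5, 2: 5, 3: 4, 4: 4, 5: 14}
Shortest distance to 5 = 14, path = [0, 4, 2, 5]


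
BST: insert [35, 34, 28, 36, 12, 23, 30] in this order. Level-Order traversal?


Root = 35; build tree by BST insertion.
Level-Order traversal: [35, 34, 36, 28, 12, 30, 23]


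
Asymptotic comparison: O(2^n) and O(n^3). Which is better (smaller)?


cubic grows slower than exponential
O(n^3) is asymptotically smaller; O(2^n) grows faster


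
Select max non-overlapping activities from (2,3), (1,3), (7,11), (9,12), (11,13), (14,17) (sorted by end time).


Greedy: pick earliest-ending, then skip overlaps.
Selected (4 activities): [(2, 3), (7, 11), (11, 13), (14, 17)]


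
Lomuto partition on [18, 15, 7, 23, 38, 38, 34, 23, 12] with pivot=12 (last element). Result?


Elements <= 12 go left of pivot.
Result: [7, 12, 18, 23, 38, 38, 34, 23, 15], pivot at index 1


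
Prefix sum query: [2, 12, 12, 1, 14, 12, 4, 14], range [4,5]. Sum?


Prefix sums: [0, 2, 14, 26, 27, 41, 53, 57, 71]
Sum[4..5] = prefix[6] - prefix[4] = 53 - 27 = 26


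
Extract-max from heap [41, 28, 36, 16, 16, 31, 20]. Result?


Max = 41
Replace root with last, heapify down
Resulting heap: [36, 28, 31, 16, 16, 20]


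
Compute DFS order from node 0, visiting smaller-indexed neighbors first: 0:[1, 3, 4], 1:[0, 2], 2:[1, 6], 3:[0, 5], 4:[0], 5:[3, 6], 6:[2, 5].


DFS stack-based: start with [0]
Visit order: [0, 1, 2, 6, 5, 3, 4]


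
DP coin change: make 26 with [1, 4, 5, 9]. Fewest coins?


dp[0]=0; dp[i]=1+min(dp[i-c] for c in coins)
...dp[21]=4, dp[22]=3, dp[23]=3, dp[24]=4, dp[25]=5, dp[26]=4
Minimum coins for 26 = 4


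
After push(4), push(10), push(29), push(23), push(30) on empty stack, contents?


push(4) -> [4]
push(10) -> [4, 10]
push(29) -> [4, 10, 29]
push(23) -> [4, 10, 29, 23]
push(30) -> [4, 10, 29, 23, 30]
Final stack (bottom to top): [4, 10, 29, 23, 30]


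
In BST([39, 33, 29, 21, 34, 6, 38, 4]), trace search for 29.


BST root = 39
Search for 29: compare at each node
Path: [39, 33, 29]


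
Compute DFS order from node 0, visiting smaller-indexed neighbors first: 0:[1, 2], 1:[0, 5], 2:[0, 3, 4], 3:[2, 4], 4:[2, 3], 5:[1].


DFS stack-based: start with [0]
Visit order: [0, 1, 5, 2, 3, 4]


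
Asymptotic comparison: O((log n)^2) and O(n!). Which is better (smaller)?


polylogarithmic grows slower than factorial
O((log n)^2) is asymptotically smaller; O(n!) grows faster


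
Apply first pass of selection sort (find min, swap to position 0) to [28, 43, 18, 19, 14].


After one pass: [14, 43, 18, 19, 28]


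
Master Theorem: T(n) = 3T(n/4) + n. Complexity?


a=3, b=4, c=1. log_4(3)=0.792 < c=1. Case 3: O(n^c) = O(n)
Complexity: O(n)


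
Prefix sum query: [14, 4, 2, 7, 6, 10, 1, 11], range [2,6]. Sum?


Prefix sums: [0, 14, 18, 20, 27, 33, 43, 44, 55]
Sum[2..6] = prefix[7] - prefix[2] = 44 - 18 = 26


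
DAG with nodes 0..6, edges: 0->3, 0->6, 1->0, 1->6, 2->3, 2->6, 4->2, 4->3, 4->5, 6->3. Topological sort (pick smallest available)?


Kahn's algorithm, process smallest node first
Order: [1, 0, 4, 2, 5, 6, 3]


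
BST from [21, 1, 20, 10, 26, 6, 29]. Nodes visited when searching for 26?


BST root = 21
Search for 26: compare at each node
Path: [21, 26]


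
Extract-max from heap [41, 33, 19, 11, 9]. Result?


Max = 41
Replace root with last, heapify down
Resulting heap: [33, 11, 19, 9]


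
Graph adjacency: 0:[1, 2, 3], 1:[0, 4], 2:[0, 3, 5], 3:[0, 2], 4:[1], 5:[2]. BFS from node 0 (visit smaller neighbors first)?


BFS queue: start with [0]
Visit order: [0, 1, 2, 3, 4, 5]


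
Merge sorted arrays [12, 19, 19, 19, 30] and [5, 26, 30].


Compare heads, take smaller each step.
Merged: [5, 12, 19, 19, 19, 26, 30, 30]


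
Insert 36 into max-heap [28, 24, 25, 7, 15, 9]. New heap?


Append 36: [28, 24, 25, 7, 15, 9, 36]
Bubble up: swap idx 6(36) with idx 2(25); swap idx 2(36) with idx 0(28)
Result: [36, 24, 28, 7, 15, 9, 25]


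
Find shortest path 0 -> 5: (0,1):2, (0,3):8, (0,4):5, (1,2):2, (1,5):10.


Dijkstra from 0:
Distances: {0: 0, 1: 2, 2: 4, 3: 8, 4: 5, 5: 12}
Shortest distance to 5 = 12, path = [0, 1, 5]


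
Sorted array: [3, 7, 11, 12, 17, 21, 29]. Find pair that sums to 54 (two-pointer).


Two pointers: lo=0, hi=6
No pair sums to 54


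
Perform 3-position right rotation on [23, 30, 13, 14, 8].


Right rotate by 3: [13, 14, 8, 23, 30]


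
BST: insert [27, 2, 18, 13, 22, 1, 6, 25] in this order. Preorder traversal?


Root = 27; build tree by BST insertion.
Preorder traversal: [27, 2, 1, 18, 13, 6, 22, 25]


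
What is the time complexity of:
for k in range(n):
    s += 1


Per nesting level: O(n) = O(n)
Complexity: O(n)


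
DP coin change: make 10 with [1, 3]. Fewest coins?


dp[0]=0; dp[i]=1+min(dp[i-c] for c in coins)
...dp[5]=3, dp[6]=2, dp[7]=3, dp[8]=4, dp[9]=3, dp[10]=4
Minimum coins for 10 = 4


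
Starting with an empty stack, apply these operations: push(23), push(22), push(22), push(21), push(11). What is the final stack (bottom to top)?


push(23) -> [23]
push(22) -> [23, 22]
push(22) -> [23, 22, 22]
push(21) -> [23, 22, 22, 21]
push(11) -> [23, 22, 22, 21, 11]
Final stack (bottom to top): [23, 22, 22, 21, 11]


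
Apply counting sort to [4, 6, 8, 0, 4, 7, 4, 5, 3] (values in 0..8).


Count array: [1, 0, 0, 1, 3, 1, 1, 1, 1]
Reconstruct: [0, 3, 4, 4, 4, 5, 6, 7, 8]


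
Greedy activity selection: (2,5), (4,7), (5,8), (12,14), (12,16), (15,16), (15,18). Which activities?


Greedy: pick earliest-ending, then skip overlaps.
Selected (4 activities): [(2, 5), (5, 8), (12, 14), (15, 16)]


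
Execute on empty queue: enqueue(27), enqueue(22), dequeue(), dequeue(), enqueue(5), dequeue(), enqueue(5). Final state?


enqueue(27) -> [27]
enqueue(22) -> [27, 22]
dequeue() returns 27 -> [22]
dequeue() returns 22 -> []
enqueue(5) -> [5]
dequeue() returns 5 -> []
enqueue(5) -> [5]
Final queue (front to back): [5]


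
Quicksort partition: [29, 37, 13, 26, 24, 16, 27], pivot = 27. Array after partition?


Elements <= 27 go left of pivot.
Result: [13, 26, 24, 16, 27, 37, 29], pivot at index 4


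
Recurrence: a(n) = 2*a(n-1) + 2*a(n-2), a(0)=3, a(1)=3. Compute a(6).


Build bottom-up:
...a(4)=84, a(5)=228, a(6)=2*228+2*84=624


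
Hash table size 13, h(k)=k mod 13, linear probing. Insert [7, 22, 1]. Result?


Insertions: 7->slot 7; 22->slot 9; 1->slot 1
Table: [None, 1, None, None, None, None, None, 7, None, 22, None, None, None]


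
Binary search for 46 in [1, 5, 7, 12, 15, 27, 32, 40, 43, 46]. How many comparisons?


Search for 46:
[0,9] mid=4 arr[4]=15
[5,9] mid=7 arr[7]=40
[8,9] mid=8 arr[8]=43
[9,9] mid=9 arr[9]=46
Total: 4 comparisons


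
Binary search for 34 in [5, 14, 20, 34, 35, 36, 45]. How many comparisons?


Search for 34:
[0,6] mid=3 arr[3]=34
Total: 1 comparisons


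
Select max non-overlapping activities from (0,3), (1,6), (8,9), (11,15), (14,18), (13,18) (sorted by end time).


Greedy: pick earliest-ending, then skip overlaps.
Selected (3 activities): [(0, 3), (8, 9), (11, 15)]


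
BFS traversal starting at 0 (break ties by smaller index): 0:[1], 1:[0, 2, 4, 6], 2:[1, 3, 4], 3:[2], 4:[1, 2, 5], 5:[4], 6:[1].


BFS queue: start with [0]
Visit order: [0, 1, 2, 4, 6, 3, 5]


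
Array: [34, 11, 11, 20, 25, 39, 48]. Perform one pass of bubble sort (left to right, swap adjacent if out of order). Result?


After one pass: [11, 11, 20, 25, 34, 39, 48]


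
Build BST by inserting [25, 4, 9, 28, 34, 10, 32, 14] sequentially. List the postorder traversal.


Root = 25; build tree by BST insertion.
Postorder traversal: [14, 10, 9, 4, 32, 34, 28, 25]


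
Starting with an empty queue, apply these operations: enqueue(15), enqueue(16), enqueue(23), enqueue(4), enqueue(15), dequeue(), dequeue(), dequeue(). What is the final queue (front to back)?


enqueue(15) -> [15]
enqueue(16) -> [15, 16]
enqueue(23) -> [15, 16, 23]
enqueue(4) -> [15, 16, 23, 4]
enqueue(15) -> [15, 16, 23, 4, 15]
dequeue() returns 15 -> [16, 23, 4, 15]
dequeue() returns 16 -> [23, 4, 15]
dequeue() returns 23 -> [4, 15]
Final queue (front to back): [4, 15]


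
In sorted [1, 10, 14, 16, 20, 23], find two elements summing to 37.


Two pointers: lo=0, hi=5
Found pair: (14, 23) summing to 37


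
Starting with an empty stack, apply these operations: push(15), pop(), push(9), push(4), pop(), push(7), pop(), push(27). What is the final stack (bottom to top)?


push(15) -> [15]
pop() returns 15 -> []
push(9) -> [9]
push(4) -> [9, 4]
pop() returns 4 -> [9]
push(7) -> [9, 7]
pop() returns 7 -> [9]
push(27) -> [9, 27]
Final stack (bottom to top): [9, 27]


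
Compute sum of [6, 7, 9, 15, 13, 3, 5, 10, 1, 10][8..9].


Prefix sums: [0, 6, 13, 22, 37, 50, 53, 58, 68, 69, 79]
Sum[8..9] = prefix[10] - prefix[8] = 79 - 68 = 11


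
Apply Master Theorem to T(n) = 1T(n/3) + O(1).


a=1, b=3, c=0. log_3(1)=0 = c=0. Case 2: O(n^c log n) = O(log n)
Complexity: O(log n)


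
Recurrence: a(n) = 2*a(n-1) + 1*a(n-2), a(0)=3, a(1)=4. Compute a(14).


Build bottom-up:
...a(12)=72663, a(13)=175424, a(14)=2*175424+1*72663=423511


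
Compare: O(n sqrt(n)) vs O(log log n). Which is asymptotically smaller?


double-logarithmic grows slower than n^1.5
O(log log n) is asymptotically smaller; O(n sqrt(n)) grows faster


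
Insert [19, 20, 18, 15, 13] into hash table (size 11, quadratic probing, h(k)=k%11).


Insertions: 19->slot 8; 20->slot 9; 18->slot 7; 15->slot 4; 13->slot 2
Table: [None, None, 13, None, 15, None, None, 18, 19, 20, None]


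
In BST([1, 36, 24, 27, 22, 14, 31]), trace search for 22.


BST root = 1
Search for 22: compare at each node
Path: [1, 36, 24, 22]


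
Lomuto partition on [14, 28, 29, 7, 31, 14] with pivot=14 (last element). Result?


Elements <= 14 go left of pivot.
Result: [14, 7, 14, 28, 31, 29], pivot at index 2


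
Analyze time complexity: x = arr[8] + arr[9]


Analysis: constant-time operation, no loop
Complexity: O(1)


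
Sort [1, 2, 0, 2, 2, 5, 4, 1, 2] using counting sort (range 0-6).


Count array: [1, 2, 4, 0, 1, 1, 0]
Reconstruct: [0, 1, 1, 2, 2, 2, 2, 4, 5]


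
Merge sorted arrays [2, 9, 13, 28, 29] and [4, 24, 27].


Compare heads, take smaller each step.
Merged: [2, 4, 9, 13, 24, 27, 28, 29]


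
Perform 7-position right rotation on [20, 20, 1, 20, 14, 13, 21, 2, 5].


Right rotate by 7: [1, 20, 14, 13, 21, 2, 5, 20, 20]


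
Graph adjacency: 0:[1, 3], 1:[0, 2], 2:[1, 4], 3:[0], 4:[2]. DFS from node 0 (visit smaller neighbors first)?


DFS stack-based: start with [0]
Visit order: [0, 1, 2, 4, 3]


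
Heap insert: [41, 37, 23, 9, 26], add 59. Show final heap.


Append 59: [41, 37, 23, 9, 26, 59]
Bubble up: swap idx 5(59) with idx 2(23); swap idx 2(59) with idx 0(41)
Result: [59, 37, 41, 9, 26, 23]


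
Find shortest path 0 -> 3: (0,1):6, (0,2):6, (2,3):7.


Dijkstra from 0:
Distances: {0: 0, 1: 6, 2: 6, 3: 13}
Shortest distance to 3 = 13, path = [0, 2, 3]


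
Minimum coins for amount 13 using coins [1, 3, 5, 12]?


dp[0]=0; dp[i]=1+min(dp[i-c] for c in coins)
...dp[8]=2, dp[9]=3, dp[10]=2, dp[11]=3, dp[12]=1, dp[13]=2
Minimum coins for 13 = 2


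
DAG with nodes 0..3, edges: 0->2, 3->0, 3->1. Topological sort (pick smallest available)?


Kahn's algorithm, process smallest node first
Order: [3, 0, 1, 2]


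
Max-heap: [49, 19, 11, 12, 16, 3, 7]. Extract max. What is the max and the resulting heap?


Max = 49
Replace root with last, heapify down
Resulting heap: [19, 16, 11, 12, 7, 3]


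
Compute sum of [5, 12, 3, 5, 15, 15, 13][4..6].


Prefix sums: [0, 5, 17, 20, 25, 40, 55, 68]
Sum[4..6] = prefix[7] - prefix[4] = 68 - 25 = 43


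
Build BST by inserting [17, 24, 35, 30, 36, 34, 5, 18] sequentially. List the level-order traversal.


Root = 17; build tree by BST insertion.
Level-Order traversal: [17, 5, 24, 18, 35, 30, 36, 34]


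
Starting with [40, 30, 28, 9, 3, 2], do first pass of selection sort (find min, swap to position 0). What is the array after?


After one pass: [2, 30, 28, 9, 3, 40]


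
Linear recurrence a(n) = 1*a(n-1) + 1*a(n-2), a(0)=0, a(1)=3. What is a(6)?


Build bottom-up:
...a(4)=9, a(5)=15, a(6)=1*15+1*9=24


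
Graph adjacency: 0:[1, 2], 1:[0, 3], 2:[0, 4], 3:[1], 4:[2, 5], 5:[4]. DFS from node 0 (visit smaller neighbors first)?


DFS stack-based: start with [0]
Visit order: [0, 1, 3, 2, 4, 5]


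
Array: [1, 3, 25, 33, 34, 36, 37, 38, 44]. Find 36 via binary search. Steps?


Search for 36:
[0,8] mid=4 arr[4]=34
[5,8] mid=6 arr[6]=37
[5,5] mid=5 arr[5]=36
Total: 3 comparisons


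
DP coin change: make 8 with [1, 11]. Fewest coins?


dp[0]=0; dp[i]=1+min(dp[i-c] for c in coins)
...dp[3]=3, dp[4]=4, dp[5]=5, dp[6]=6, dp[7]=7, dp[8]=8
Minimum coins for 8 = 8


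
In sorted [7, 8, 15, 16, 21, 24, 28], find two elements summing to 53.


Two pointers: lo=0, hi=6
No pair sums to 53


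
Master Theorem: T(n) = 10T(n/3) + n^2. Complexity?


a=10, b=3, c=2. log_3(10)=2.096 > c=2. Case 1: O(n^log_b(a)) = O(n^2.096)
Complexity: O(n^2.096)


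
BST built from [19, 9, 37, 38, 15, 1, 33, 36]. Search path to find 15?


BST root = 19
Search for 15: compare at each node
Path: [19, 9, 15]


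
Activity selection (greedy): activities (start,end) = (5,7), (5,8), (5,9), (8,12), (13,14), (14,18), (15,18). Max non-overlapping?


Greedy: pick earliest-ending, then skip overlaps.
Selected (4 activities): [(5, 7), (8, 12), (13, 14), (14, 18)]


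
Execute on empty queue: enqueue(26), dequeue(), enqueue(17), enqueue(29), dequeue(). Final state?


enqueue(26) -> [26]
dequeue() returns 26 -> []
enqueue(17) -> [17]
enqueue(29) -> [17, 29]
dequeue() returns 17 -> [29]
Final queue (front to back): [29]


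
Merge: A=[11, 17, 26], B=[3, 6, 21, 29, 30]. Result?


Compare heads, take smaller each step.
Merged: [3, 6, 11, 17, 21, 26, 29, 30]


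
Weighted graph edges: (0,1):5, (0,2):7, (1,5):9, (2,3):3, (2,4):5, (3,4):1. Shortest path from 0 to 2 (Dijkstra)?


Dijkstra from 0:
Distances: {0: 0, 1: 5, 2: 7, 3: 10, 4: 11, 5: 14}
Shortest distance to 2 = 7, path = [0, 2]


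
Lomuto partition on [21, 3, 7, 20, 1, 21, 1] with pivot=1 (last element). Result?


Elements <= 1 go left of pivot.
Result: [1, 1, 7, 20, 21, 21, 3], pivot at index 1


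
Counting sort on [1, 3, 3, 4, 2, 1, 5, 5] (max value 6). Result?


Count array: [0, 2, 1, 2, 1, 2, 0]
Reconstruct: [1, 1, 2, 3, 3, 4, 5, 5]


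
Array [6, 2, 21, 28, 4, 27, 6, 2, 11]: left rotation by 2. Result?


Left rotate by 2: [21, 28, 4, 27, 6, 2, 11, 6, 2]


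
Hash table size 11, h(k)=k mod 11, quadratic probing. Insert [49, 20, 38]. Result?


Insertions: 49->slot 5; 20->slot 9; 38->slot 6
Table: [None, None, None, None, None, 49, 38, None, None, 20, None]


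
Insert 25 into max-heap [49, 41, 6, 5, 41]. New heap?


Append 25: [49, 41, 6, 5, 41, 25]
Bubble up: swap idx 5(25) with idx 2(6)
Result: [49, 41, 25, 5, 41, 6]


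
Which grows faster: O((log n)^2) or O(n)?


polylogarithmic grows slower than linear
O((log n)^2) is asymptotically smaller; O(n) grows faster


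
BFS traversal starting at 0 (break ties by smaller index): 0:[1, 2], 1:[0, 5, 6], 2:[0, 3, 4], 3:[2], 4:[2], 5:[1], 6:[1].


BFS queue: start with [0]
Visit order: [0, 1, 2, 5, 6, 3, 4]


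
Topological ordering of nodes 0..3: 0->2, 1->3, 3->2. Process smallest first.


Kahn's algorithm, process smallest node first
Order: [0, 1, 3, 2]


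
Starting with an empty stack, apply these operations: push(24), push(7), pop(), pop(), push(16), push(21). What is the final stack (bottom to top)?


push(24) -> [24]
push(7) -> [24, 7]
pop() returns 7 -> [24]
pop() returns 24 -> []
push(16) -> [16]
push(21) -> [16, 21]
Final stack (bottom to top): [16, 21]


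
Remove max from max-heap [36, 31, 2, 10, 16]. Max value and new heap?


Max = 36
Replace root with last, heapify down
Resulting heap: [31, 16, 2, 10]


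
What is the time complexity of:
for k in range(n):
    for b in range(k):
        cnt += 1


Per nesting level: O(n) * O(n) [triangular over k] = O(n^2)
Complexity: O(n^2)


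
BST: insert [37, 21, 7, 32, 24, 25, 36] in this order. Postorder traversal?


Root = 37; build tree by BST insertion.
Postorder traversal: [7, 25, 24, 36, 32, 21, 37]


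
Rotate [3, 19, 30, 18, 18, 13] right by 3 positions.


Right rotate by 3: [18, 18, 13, 3, 19, 30]


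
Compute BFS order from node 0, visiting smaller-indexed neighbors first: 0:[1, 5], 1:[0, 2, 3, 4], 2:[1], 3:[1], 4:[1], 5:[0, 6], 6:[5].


BFS queue: start with [0]
Visit order: [0, 1, 5, 2, 3, 4, 6]


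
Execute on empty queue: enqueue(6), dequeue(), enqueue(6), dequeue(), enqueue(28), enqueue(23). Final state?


enqueue(6) -> [6]
dequeue() returns 6 -> []
enqueue(6) -> [6]
dequeue() returns 6 -> []
enqueue(28) -> [28]
enqueue(23) -> [28, 23]
Final queue (front to back): [28, 23]


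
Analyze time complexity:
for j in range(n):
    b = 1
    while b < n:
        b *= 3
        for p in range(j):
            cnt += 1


Per nesting level: O(n) * O(log n) * O(n) [triangular over j] = O(n^2 log n)
Complexity: O(n^2 log n)


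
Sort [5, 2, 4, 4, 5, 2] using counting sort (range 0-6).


Count array: [0, 0, 2, 0, 2, 2, 0]
Reconstruct: [2, 2, 4, 4, 5, 5]


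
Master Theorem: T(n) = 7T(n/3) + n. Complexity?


a=7, b=3, c=1. log_3(7)=1.771 > c=1. Case 1: O(n^log_b(a)) = O(n^1.771)
Complexity: O(n^1.771)


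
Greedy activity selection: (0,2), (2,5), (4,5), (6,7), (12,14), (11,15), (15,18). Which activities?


Greedy: pick earliest-ending, then skip overlaps.
Selected (5 activities): [(0, 2), (2, 5), (6, 7), (12, 14), (15, 18)]


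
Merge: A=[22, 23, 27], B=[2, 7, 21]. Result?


Compare heads, take smaller each step.
Merged: [2, 7, 21, 22, 23, 27]


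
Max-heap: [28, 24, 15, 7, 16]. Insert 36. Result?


Append 36: [28, 24, 15, 7, 16, 36]
Bubble up: swap idx 5(36) with idx 2(15); swap idx 2(36) with idx 0(28)
Result: [36, 24, 28, 7, 16, 15]


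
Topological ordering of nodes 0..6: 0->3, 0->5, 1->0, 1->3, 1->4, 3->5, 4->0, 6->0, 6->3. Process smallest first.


Kahn's algorithm, process smallest node first
Order: [1, 2, 4, 6, 0, 3, 5]


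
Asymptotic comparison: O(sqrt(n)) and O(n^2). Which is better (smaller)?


sublinear grows slower than quadratic
O(sqrt(n)) is asymptotically smaller; O(n^2) grows faster


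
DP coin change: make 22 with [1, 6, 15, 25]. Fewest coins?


dp[0]=0; dp[i]=1+min(dp[i-c] for c in coins)
...dp[17]=3, dp[18]=3, dp[19]=4, dp[20]=5, dp[21]=2, dp[22]=3
Minimum coins for 22 = 3


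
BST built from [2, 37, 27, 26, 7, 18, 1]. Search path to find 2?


BST root = 2
Search for 2: compare at each node
Path: [2]


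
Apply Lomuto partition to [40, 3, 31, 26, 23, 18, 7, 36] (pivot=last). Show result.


Elements <= 36 go left of pivot.
Result: [3, 31, 26, 23, 18, 7, 36, 40], pivot at index 6


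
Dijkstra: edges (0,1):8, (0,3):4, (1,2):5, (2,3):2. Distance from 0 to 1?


Dijkstra from 0:
Distances: {0: 0, 1: 8, 2: 6, 3: 4}
Shortest distance to 1 = 8, path = [0, 1]


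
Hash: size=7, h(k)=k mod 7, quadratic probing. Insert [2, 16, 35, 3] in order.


Insertions: 2->slot 2; 16->slot 3; 35->slot 0; 3->slot 4
Table: [35, None, 2, 16, 3, None, None]


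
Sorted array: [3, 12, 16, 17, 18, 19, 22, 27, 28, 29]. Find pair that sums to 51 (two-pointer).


Two pointers: lo=0, hi=9
Found pair: (22, 29) summing to 51


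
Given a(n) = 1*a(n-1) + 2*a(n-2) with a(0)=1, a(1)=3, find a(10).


Build bottom-up:
...a(8)=341, a(9)=683, a(10)=1*683+2*341=1365


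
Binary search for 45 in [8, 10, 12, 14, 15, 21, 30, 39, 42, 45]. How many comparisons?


Search for 45:
[0,9] mid=4 arr[4]=15
[5,9] mid=7 arr[7]=39
[8,9] mid=8 arr[8]=42
[9,9] mid=9 arr[9]=45
Total: 4 comparisons


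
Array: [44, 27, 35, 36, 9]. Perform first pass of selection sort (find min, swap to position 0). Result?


After one pass: [9, 27, 35, 36, 44]


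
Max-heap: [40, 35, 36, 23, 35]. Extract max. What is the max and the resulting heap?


Max = 40
Replace root with last, heapify down
Resulting heap: [36, 35, 35, 23]


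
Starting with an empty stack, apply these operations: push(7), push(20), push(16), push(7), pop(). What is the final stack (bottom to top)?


push(7) -> [7]
push(20) -> [7, 20]
push(16) -> [7, 20, 16]
push(7) -> [7, 20, 16, 7]
pop() returns 7 -> [7, 20, 16]
Final stack (bottom to top): [7, 20, 16]


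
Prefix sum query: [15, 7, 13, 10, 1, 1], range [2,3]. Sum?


Prefix sums: [0, 15, 22, 35, 45, 46, 47]
Sum[2..3] = prefix[4] - prefix[2] = 45 - 22 = 23


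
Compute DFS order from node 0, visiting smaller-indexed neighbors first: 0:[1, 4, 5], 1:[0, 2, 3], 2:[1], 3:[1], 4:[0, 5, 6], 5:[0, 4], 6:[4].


DFS stack-based: start with [0]
Visit order: [0, 1, 2, 3, 4, 5, 6]


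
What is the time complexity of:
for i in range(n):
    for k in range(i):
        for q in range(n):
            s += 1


Per nesting level: O(n) * O(n) [triangular over i] * O(n) = O(n^3)
Complexity: O(n^3)


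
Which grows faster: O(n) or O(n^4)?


linear grows slower than quartic
O(n) is asymptotically smaller; O(n^4) grows faster


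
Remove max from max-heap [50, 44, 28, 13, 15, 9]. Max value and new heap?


Max = 50
Replace root with last, heapify down
Resulting heap: [44, 15, 28, 13, 9]


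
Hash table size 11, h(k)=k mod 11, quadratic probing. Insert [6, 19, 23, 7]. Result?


Insertions: 6->slot 6; 19->slot 8; 23->slot 1; 7->slot 7
Table: [None, 23, None, None, None, None, 6, 7, 19, None, None]


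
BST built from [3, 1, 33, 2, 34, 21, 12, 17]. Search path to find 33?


BST root = 3
Search for 33: compare at each node
Path: [3, 33]


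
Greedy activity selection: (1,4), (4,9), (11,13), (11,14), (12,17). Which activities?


Greedy: pick earliest-ending, then skip overlaps.
Selected (3 activities): [(1, 4), (4, 9), (11, 13)]


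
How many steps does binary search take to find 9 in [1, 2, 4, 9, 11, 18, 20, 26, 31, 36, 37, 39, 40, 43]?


Search for 9:
[0,13] mid=6 arr[6]=20
[0,5] mid=2 arr[2]=4
[3,5] mid=4 arr[4]=11
[3,3] mid=3 arr[3]=9
Total: 4 comparisons


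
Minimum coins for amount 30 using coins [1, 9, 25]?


dp[0]=0; dp[i]=1+min(dp[i-c] for c in coins)
...dp[25]=1, dp[26]=2, dp[27]=3, dp[28]=4, dp[29]=5, dp[30]=6
Minimum coins for 30 = 6


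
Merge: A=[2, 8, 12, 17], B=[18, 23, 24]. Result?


Compare heads, take smaller each step.
Merged: [2, 8, 12, 17, 18, 23, 24]


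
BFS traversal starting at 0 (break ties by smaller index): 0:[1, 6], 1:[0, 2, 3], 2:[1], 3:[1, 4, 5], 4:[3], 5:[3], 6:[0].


BFS queue: start with [0]
Visit order: [0, 1, 6, 2, 3, 4, 5]


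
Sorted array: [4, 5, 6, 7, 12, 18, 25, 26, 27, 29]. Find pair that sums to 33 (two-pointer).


Two pointers: lo=0, hi=9
Found pair: (4, 29) summing to 33


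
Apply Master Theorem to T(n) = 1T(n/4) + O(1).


a=1, b=4, c=0. log_4(1)=0 = c=0. Case 2: O(n^c log n) = O(log n)
Complexity: O(log n)


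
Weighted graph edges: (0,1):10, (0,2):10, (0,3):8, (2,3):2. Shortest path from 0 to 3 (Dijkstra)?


Dijkstra from 0:
Distances: {0: 0, 1: 10, 2: 10, 3: 8}
Shortest distance to 3 = 8, path = [0, 3]


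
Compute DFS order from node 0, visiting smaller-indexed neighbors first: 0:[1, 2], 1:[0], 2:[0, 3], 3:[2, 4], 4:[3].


DFS stack-based: start with [0]
Visit order: [0, 1, 2, 3, 4]


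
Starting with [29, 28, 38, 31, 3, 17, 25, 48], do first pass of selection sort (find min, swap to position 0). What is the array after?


After one pass: [3, 28, 38, 31, 29, 17, 25, 48]


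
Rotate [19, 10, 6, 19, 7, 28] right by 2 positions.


Right rotate by 2: [7, 28, 19, 10, 6, 19]


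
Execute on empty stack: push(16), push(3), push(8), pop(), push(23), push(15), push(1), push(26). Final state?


push(16) -> [16]
push(3) -> [16, 3]
push(8) -> [16, 3, 8]
pop() returns 8 -> [16, 3]
push(23) -> [16, 3, 23]
push(15) -> [16, 3, 23, 15]
push(1) -> [16, 3, 23, 15, 1]
push(26) -> [16, 3, 23, 15, 1, 26]
Final stack (bottom to top): [16, 3, 23, 15, 1, 26]


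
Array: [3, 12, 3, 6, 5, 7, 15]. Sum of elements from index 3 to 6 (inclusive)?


Prefix sums: [0, 3, 15, 18, 24, 29, 36, 51]
Sum[3..6] = prefix[7] - prefix[3] = 51 - 18 = 33


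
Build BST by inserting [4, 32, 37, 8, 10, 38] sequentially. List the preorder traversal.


Root = 4; build tree by BST insertion.
Preorder traversal: [4, 32, 8, 10, 37, 38]


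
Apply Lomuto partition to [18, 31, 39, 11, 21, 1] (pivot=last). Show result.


Elements <= 1 go left of pivot.
Result: [1, 31, 39, 11, 21, 18], pivot at index 0


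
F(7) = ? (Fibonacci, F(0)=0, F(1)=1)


F(n)=F(n-1)+F(n-2)
...F(5)=5, F(6)=8, F(7)=13


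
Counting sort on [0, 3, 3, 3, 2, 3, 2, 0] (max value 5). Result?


Count array: [2, 0, 2, 4, 0, 0]
Reconstruct: [0, 0, 2, 2, 3, 3, 3, 3]


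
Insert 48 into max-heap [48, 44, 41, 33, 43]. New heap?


Append 48: [48, 44, 41, 33, 43, 48]
Bubble up: swap idx 5(48) with idx 2(41)
Result: [48, 44, 48, 33, 43, 41]


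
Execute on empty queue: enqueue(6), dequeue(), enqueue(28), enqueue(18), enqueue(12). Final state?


enqueue(6) -> [6]
dequeue() returns 6 -> []
enqueue(28) -> [28]
enqueue(18) -> [28, 18]
enqueue(12) -> [28, 18, 12]
Final queue (front to back): [28, 18, 12]


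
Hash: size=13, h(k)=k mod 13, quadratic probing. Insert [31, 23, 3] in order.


Insertions: 31->slot 5; 23->slot 10; 3->slot 3
Table: [None, None, None, 3, None, 31, None, None, None, None, 23, None, None]


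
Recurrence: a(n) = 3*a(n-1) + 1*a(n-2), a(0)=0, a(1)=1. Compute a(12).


Build bottom-up:
...a(10)=42837, a(11)=141481, a(12)=3*141481+1*42837=467280


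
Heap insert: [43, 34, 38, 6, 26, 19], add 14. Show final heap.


Append 14: [43, 34, 38, 6, 26, 19, 14]
Bubble up: no swaps needed
Result: [43, 34, 38, 6, 26, 19, 14]


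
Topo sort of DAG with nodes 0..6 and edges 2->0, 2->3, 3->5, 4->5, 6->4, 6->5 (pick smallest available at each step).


Kahn's algorithm, process smallest node first
Order: [1, 2, 0, 3, 6, 4, 5]


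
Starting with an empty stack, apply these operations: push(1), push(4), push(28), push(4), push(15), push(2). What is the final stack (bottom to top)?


push(1) -> [1]
push(4) -> [1, 4]
push(28) -> [1, 4, 28]
push(4) -> [1, 4, 28, 4]
push(15) -> [1, 4, 28, 4, 15]
push(2) -> [1, 4, 28, 4, 15, 2]
Final stack (bottom to top): [1, 4, 28, 4, 15, 2]


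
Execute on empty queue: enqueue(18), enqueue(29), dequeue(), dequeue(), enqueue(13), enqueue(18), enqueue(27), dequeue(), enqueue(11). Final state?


enqueue(18) -> [18]
enqueue(29) -> [18, 29]
dequeue() returns 18 -> [29]
dequeue() returns 29 -> []
enqueue(13) -> [13]
enqueue(18) -> [13, 18]
enqueue(27) -> [13, 18, 27]
dequeue() returns 13 -> [18, 27]
enqueue(11) -> [18, 27, 11]
Final queue (front to back): [18, 27, 11]


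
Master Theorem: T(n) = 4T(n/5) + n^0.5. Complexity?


a=4, b=5, c=0.5. log_5(4)=0.861 > c=0.5. Case 1: O(n^log_b(a)) = O(n^0.861)
Complexity: O(n^0.861)


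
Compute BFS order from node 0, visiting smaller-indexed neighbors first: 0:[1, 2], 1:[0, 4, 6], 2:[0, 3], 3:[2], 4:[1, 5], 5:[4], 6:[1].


BFS queue: start with [0]
Visit order: [0, 1, 2, 4, 6, 3, 5]


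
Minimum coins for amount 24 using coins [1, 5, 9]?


dp[0]=0; dp[i]=1+min(dp[i-c] for c in coins)
...dp[19]=3, dp[20]=4, dp[21]=5, dp[22]=6, dp[23]=3, dp[24]=4
Minimum coins for 24 = 4


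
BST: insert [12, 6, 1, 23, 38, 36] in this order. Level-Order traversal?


Root = 12; build tree by BST insertion.
Level-Order traversal: [12, 6, 23, 1, 38, 36]


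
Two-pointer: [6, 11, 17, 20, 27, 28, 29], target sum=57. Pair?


Two pointers: lo=0, hi=6
Found pair: (28, 29) summing to 57


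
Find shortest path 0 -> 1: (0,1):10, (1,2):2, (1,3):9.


Dijkstra from 0:
Distances: {0: 0, 1: 10, 2: 12, 3: 19}
Shortest distance to 1 = 10, path = [0, 1]


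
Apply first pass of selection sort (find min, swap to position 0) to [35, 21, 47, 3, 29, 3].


After one pass: [3, 21, 47, 35, 29, 3]


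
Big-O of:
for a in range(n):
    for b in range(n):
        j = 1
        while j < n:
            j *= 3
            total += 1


Per nesting level: O(n) * O(n) * O(log n) = O(n^2 log n)
Complexity: O(n^2 log n)


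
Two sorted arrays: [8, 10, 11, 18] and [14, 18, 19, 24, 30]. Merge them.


Compare heads, take smaller each step.
Merged: [8, 10, 11, 14, 18, 18, 19, 24, 30]


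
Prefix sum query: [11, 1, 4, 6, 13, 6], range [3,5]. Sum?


Prefix sums: [0, 11, 12, 16, 22, 35, 41]
Sum[3..5] = prefix[6] - prefix[3] = 41 - 16 = 25


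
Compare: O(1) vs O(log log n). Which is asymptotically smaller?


constant grows slower than double-logarithmic
O(1) is asymptotically smaller; O(log log n) grows faster


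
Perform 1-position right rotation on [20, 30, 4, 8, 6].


Right rotate by 1: [6, 20, 30, 4, 8]


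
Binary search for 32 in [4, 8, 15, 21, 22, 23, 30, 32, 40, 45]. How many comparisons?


Search for 32:
[0,9] mid=4 arr[4]=22
[5,9] mid=7 arr[7]=32
Total: 2 comparisons


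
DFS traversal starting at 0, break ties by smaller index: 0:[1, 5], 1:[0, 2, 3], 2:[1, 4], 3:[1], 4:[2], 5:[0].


DFS stack-based: start with [0]
Visit order: [0, 1, 2, 4, 3, 5]


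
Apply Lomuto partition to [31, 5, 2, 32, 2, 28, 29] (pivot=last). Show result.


Elements <= 29 go left of pivot.
Result: [5, 2, 2, 28, 29, 32, 31], pivot at index 4


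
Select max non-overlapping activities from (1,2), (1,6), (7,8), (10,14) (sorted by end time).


Greedy: pick earliest-ending, then skip overlaps.
Selected (3 activities): [(1, 2), (7, 8), (10, 14)]


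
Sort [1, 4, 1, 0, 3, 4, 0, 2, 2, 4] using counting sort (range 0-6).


Count array: [2, 2, 2, 1, 3, 0, 0]
Reconstruct: [0, 0, 1, 1, 2, 2, 3, 4, 4, 4]


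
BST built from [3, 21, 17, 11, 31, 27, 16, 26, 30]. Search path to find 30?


BST root = 3
Search for 30: compare at each node
Path: [3, 21, 31, 27, 30]


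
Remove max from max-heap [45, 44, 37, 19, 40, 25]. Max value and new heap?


Max = 45
Replace root with last, heapify down
Resulting heap: [44, 40, 37, 19, 25]


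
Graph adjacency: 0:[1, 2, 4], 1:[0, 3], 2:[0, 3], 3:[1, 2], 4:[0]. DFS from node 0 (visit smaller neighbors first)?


DFS stack-based: start with [0]
Visit order: [0, 1, 3, 2, 4]


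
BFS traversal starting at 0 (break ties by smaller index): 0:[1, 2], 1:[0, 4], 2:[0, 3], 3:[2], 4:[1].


BFS queue: start with [0]
Visit order: [0, 1, 2, 4, 3]


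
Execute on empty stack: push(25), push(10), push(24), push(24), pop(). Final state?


push(25) -> [25]
push(10) -> [25, 10]
push(24) -> [25, 10, 24]
push(24) -> [25, 10, 24, 24]
pop() returns 24 -> [25, 10, 24]
Final stack (bottom to top): [25, 10, 24]


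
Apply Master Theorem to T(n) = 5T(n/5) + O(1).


a=5, b=5, c=0. log_5(5)=1 > c=0. Case 1: O(n^log_b(a)) = O(n)
Complexity: O(n)


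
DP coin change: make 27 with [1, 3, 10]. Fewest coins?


dp[0]=0; dp[i]=1+min(dp[i-c] for c in coins)
...dp[22]=4, dp[23]=3, dp[24]=4, dp[25]=5, dp[26]=4, dp[27]=5
Minimum coins for 27 = 5


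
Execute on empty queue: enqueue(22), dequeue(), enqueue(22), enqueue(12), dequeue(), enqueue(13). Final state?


enqueue(22) -> [22]
dequeue() returns 22 -> []
enqueue(22) -> [22]
enqueue(12) -> [22, 12]
dequeue() returns 22 -> [12]
enqueue(13) -> [12, 13]
Final queue (front to back): [12, 13]


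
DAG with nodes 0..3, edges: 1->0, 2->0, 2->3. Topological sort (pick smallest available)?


Kahn's algorithm, process smallest node first
Order: [1, 2, 0, 3]


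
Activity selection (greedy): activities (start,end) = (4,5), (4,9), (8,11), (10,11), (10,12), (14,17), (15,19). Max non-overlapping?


Greedy: pick earliest-ending, then skip overlaps.
Selected (3 activities): [(4, 5), (8, 11), (14, 17)]


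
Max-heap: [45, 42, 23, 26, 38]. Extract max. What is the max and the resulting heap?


Max = 45
Replace root with last, heapify down
Resulting heap: [42, 38, 23, 26]


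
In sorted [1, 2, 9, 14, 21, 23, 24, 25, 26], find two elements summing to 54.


Two pointers: lo=0, hi=8
No pair sums to 54


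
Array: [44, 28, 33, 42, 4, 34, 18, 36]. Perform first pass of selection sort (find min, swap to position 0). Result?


After one pass: [4, 28, 33, 42, 44, 34, 18, 36]


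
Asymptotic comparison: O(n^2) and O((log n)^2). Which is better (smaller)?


polylogarithmic grows slower than quadratic
O((log n)^2) is asymptotically smaller; O(n^2) grows faster


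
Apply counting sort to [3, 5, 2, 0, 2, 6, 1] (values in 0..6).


Count array: [1, 1, 2, 1, 0, 1, 1]
Reconstruct: [0, 1, 2, 2, 3, 5, 6]


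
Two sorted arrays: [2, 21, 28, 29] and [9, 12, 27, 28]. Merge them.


Compare heads, take smaller each step.
Merged: [2, 9, 12, 21, 27, 28, 28, 29]


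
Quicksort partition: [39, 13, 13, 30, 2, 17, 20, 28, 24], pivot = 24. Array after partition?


Elements <= 24 go left of pivot.
Result: [13, 13, 2, 17, 20, 24, 39, 28, 30], pivot at index 5


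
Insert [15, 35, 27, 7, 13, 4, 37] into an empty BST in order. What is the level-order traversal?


Root = 15; build tree by BST insertion.
Level-Order traversal: [15, 7, 35, 4, 13, 27, 37]


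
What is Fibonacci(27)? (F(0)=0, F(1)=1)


F(n)=F(n-1)+F(n-2)
...F(25)=75025, F(26)=121393, F(27)=196418


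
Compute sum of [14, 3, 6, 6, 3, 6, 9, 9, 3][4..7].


Prefix sums: [0, 14, 17, 23, 29, 32, 38, 47, 56, 59]
Sum[4..7] = prefix[8] - prefix[4] = 56 - 29 = 27


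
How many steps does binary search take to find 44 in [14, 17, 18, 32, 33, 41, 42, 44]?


Search for 44:
[0,7] mid=3 arr[3]=32
[4,7] mid=5 arr[5]=41
[6,7] mid=6 arr[6]=42
[7,7] mid=7 arr[7]=44
Total: 4 comparisons


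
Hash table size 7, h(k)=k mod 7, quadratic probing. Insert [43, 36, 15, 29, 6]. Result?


Insertions: 43->slot 1; 36->slot 2; 15->slot 5; 29->slot 3; 6->slot 6
Table: [None, 43, 36, 29, None, 15, 6]


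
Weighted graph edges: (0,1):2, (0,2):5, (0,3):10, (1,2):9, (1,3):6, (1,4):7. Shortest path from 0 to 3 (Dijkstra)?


Dijkstra from 0:
Distances: {0: 0, 1: 2, 2: 5, 3: 8, 4: 9}
Shortest distance to 3 = 8, path = [0, 1, 3]


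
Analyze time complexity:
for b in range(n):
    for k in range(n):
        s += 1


Per nesting level: O(n) * O(n) = O(n^2)
Complexity: O(n^2)


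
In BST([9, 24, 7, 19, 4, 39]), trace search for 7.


BST root = 9
Search for 7: compare at each node
Path: [9, 7]


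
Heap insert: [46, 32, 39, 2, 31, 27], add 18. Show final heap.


Append 18: [46, 32, 39, 2, 31, 27, 18]
Bubble up: no swaps needed
Result: [46, 32, 39, 2, 31, 27, 18]


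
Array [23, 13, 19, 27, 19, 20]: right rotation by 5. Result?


Right rotate by 5: [13, 19, 27, 19, 20, 23]


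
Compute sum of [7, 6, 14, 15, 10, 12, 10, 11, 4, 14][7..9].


Prefix sums: [0, 7, 13, 27, 42, 52, 64, 74, 85, 89, 103]
Sum[7..9] = prefix[10] - prefix[7] = 103 - 74 = 29


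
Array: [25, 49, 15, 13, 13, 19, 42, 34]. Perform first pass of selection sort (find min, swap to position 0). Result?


After one pass: [13, 49, 15, 25, 13, 19, 42, 34]


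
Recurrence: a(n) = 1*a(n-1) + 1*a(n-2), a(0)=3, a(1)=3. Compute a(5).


Build bottom-up:
...a(3)=9, a(4)=15, a(5)=1*15+1*9=24


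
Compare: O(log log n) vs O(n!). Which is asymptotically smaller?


double-logarithmic grows slower than factorial
O(log log n) is asymptotically smaller; O(n!) grows faster


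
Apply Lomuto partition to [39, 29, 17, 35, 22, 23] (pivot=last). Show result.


Elements <= 23 go left of pivot.
Result: [17, 22, 23, 35, 29, 39], pivot at index 2


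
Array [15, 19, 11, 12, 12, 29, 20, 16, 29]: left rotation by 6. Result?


Left rotate by 6: [20, 16, 29, 15, 19, 11, 12, 12, 29]


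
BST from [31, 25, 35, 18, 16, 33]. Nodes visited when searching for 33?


BST root = 31
Search for 33: compare at each node
Path: [31, 35, 33]


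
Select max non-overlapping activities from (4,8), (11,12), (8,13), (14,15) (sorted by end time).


Greedy: pick earliest-ending, then skip overlaps.
Selected (3 activities): [(4, 8), (11, 12), (14, 15)]


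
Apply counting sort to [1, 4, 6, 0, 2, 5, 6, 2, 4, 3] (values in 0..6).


Count array: [1, 1, 2, 1, 2, 1, 2]
Reconstruct: [0, 1, 2, 2, 3, 4, 4, 5, 6, 6]


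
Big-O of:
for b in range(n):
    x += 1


Per nesting level: O(n) = O(n)
Complexity: O(n)


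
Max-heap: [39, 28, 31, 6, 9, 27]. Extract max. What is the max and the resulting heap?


Max = 39
Replace root with last, heapify down
Resulting heap: [31, 28, 27, 6, 9]


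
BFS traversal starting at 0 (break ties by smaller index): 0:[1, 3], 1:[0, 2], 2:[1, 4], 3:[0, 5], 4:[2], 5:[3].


BFS queue: start with [0]
Visit order: [0, 1, 3, 2, 5, 4]


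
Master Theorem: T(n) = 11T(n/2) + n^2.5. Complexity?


a=11, b=2, c=2.5. log_2(11)=3.459 > c=2.5. Case 1: O(n^log_b(a)) = O(n^3.459)
Complexity: O(n^3.459)


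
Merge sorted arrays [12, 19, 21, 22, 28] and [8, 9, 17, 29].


Compare heads, take smaller each step.
Merged: [8, 9, 12, 17, 19, 21, 22, 28, 29]


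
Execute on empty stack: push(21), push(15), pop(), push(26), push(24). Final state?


push(21) -> [21]
push(15) -> [21, 15]
pop() returns 15 -> [21]
push(26) -> [21, 26]
push(24) -> [21, 26, 24]
Final stack (bottom to top): [21, 26, 24]


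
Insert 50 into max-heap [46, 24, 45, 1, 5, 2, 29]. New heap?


Append 50: [46, 24, 45, 1, 5, 2, 29, 50]
Bubble up: swap idx 7(50) with idx 3(1); swap idx 3(50) with idx 1(24); swap idx 1(50) with idx 0(46)
Result: [50, 46, 45, 24, 5, 2, 29, 1]


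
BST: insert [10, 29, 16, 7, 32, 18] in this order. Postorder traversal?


Root = 10; build tree by BST insertion.
Postorder traversal: [7, 18, 16, 32, 29, 10]


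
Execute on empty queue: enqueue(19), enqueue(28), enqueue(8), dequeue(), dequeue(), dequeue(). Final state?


enqueue(19) -> [19]
enqueue(28) -> [19, 28]
enqueue(8) -> [19, 28, 8]
dequeue() returns 19 -> [28, 8]
dequeue() returns 28 -> [8]
dequeue() returns 8 -> []
Final queue (front to back): []


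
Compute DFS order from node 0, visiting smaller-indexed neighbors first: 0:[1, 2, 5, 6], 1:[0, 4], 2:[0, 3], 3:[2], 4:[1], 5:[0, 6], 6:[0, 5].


DFS stack-based: start with [0]
Visit order: [0, 1, 4, 2, 3, 5, 6]


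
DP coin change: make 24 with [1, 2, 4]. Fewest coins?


dp[0]=0; dp[i]=1+min(dp[i-c] for c in coins)
...dp[19]=6, dp[20]=5, dp[21]=6, dp[22]=6, dp[23]=7, dp[24]=6
Minimum coins for 24 = 6
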